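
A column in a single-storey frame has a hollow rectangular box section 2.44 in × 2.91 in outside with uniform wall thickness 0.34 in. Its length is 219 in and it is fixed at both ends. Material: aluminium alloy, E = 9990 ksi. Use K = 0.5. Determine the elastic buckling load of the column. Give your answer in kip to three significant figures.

P_cr ≈ 20.6 kip

Inner dimensions: h_i = 2.91 − 2×0.34 = 2.230 in, b_i = 2.44 − 2×0.34 = 1.760 in
Weak-axis I_min = (h_o·b_o³ − h_i·b_i³)/12 with b_o = 2.44, b_i = 1.760 in (shorter outer/inner sides).
I_min = (2.91×2.44³ − 2.230×1.760³)/12 = 2.510 in⁴
Effective length L_e = K·L = 0.5 × 219 = 109.5 in
P_cr = π²EI / L_e² = π² × 9990×10³ × 2.510 / 109.5² = 2.064×10^4 lb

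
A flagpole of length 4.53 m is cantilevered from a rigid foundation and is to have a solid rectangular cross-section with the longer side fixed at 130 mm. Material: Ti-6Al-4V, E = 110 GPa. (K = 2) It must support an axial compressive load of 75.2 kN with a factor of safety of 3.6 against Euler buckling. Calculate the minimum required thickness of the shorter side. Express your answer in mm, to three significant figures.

Required P_cr = n·P = 3.6 × 75.2 = 270.7 kN
L_e = K·L = 2 × 4.53 = 9.060 m
Required I = P_cr·L_e²/(π²E) = 2.707×10^5 × 9.060² / (π² × 1.10×10^11) = 2.047×10^-5 m⁴
I_req = 2.047×10^7 mm⁴
Rectangle, weak axis: I_min = h·b³/12 with h = 130 mm fixed  ⇒  b = (12I/h)^(1/3) = 124 mm

b ≈ 124 mm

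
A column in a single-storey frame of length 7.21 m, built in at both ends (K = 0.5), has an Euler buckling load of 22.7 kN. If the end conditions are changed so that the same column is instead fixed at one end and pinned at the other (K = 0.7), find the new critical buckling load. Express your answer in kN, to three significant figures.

P_cr ∝ 1/K², so P_cr,new = P_cr,old × (K_old/K_new)² = 22.7 × (0.5/0.7)²
= 22.7 × 0.5102 = 11.6 kN

P_cr ≈ 11.6 kN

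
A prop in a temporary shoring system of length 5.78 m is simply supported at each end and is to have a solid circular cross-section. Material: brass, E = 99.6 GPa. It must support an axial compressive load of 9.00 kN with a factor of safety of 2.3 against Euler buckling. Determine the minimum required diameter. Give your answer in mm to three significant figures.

Required P_cr = n·P = 2.3 × 9.00 = 20.70 kN
L_e = K·L = 1 × 5.78 = 5.780 m
Required I = P_cr·L_e²/(π²E) = 2.070×10^4 × 5.780² / (π² × 9.96×10^10) = 7.035×10^-7 m⁴
I_req = 7.035×10^5 mm⁴
Solid circle: I = πd⁴/64  ⇒  d = (64I/π)^(1/4) = (64×7.035×10^5/π)^(1/4) = 61.5 mm

d ≈ 61.5 mm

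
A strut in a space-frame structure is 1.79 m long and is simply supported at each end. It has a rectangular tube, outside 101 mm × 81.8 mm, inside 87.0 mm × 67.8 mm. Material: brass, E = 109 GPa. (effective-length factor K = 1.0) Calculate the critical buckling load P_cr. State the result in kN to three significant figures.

P_cr ≈ 788 kN

Weak-axis I_min = (h_o·b_o³ − h_i·b_i³)/12 with b_o = 81.8, b_i = 67.80 mm (shorter outer/inner sides).
I_min = (101×81.8³ − 87.00×67.80³)/12 = 2.347×10^6 mm⁴
I = 2.347×10^6 mm⁴ = 2.347×10^-6 m⁴
Effective length L_e = K·L = 1 × 1.79 = 1.790 m
P_cr = π²EI / L_e² = π² × 109×10⁹ × 2.347×10^-6 / 1.790² = 7.881×10^5 N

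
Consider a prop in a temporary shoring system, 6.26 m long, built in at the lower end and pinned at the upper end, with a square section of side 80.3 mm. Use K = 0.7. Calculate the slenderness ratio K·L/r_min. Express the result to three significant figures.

For a square r = a/√12 = 80.3/√12 = 23.18 mm
L_e = K·L = 0.7 × 6.26 m = 4.382 m = 4382.0 mm
λ = L_e / r_min = 4382.0 / 23.18 = 189

λ ≈ 189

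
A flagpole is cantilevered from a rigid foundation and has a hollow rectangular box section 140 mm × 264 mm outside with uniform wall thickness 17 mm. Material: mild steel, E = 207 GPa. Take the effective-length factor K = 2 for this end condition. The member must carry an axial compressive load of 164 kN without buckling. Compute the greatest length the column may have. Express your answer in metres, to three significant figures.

Inner dimensions: h_i = 264 − 2×17 = 230.0 mm, b_i = 140 − 2×17 = 106.0 mm
Weak-axis I_min = (h_o·b_o³ − h_i·b_i³)/12 with b_o = 140, b_i = 106.0 mm (shorter outer/inner sides).
I_min = (264×140³ − 230.0×106.0³)/12 = 3.754×10^7 mm⁴
I = 3.754×10^-5 m⁴
At the buckling limit P_cr = P = 1.640×10^5 N
From P_cr = π²EI/(K·L)²:  L = (1/K)·√(π²EI/P_cr) = (1/2)·√(π²×2.07×10^11×3.754×10^-5/1.640×10^5)
L = 10.8 m

L_max ≈ 10.8 m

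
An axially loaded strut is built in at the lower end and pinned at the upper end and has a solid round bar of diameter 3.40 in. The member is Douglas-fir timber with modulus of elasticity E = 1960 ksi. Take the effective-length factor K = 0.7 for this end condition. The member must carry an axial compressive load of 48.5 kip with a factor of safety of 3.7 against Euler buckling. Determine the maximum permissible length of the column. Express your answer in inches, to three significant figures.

I = πd⁴/64 = π×3.40⁴/64 = 6.560 in⁴
Required critical load P_cr = n·P = 3.7 × 48.5 = 179.5 kip = 1.794×10^5 lb
From P_cr = π²EI/(K·L)²:  L = (1/K)·√(π²EI/P_cr) = (1/0.7)·√(π²×1.96×10^6×6.560/1.794×10^5)
L = 38.0 in

L_max ≈ 38.0 in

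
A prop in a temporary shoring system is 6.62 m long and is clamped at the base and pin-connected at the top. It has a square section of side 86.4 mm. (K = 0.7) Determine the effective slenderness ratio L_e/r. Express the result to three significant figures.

λ ≈ 186

I = a⁴/12 = 86.4⁴/12 = 4.644×10^6 mm⁴
A = 7.465×10^3 mm²;  r_min = √(I/A) = √(4.644×10^6/7.465×10^3) = 24.94 mm
L_e = K·L = 0.7 × 6.62 m = 4.634 m = 4634.0 mm
λ = L_e / r_min = 4634.0 / 24.94 = 186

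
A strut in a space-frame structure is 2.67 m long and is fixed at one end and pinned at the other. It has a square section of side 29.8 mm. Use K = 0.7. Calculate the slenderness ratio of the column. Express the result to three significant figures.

λ ≈ 217

I = a⁴/12 = 29.8⁴/12 = 6.572×10^4 mm⁴
A = 888.0 mm²;  r_min = √(I/A) = √(6.572×10^4/888.0) = 8.603 mm
L_e = K·L = 0.7 × 2.67 m = 1.869 m = 1869.0 mm
λ = L_e / r_min = 1869.0 / 8.603 = 217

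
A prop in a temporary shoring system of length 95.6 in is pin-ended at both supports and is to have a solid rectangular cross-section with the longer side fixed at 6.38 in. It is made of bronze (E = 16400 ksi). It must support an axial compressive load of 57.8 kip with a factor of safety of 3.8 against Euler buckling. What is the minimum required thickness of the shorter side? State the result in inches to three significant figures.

Required P_cr = n·P = 3.8 × 57.8 = 219.6 kip
L_e = K·L = 1 × 95.6 = 95.60 in
Required I = P_cr·L_e²/(π²E) = 2.196×10^5 × 95.60² / (π² × 1.64×10^7) = 12.40 in⁴
Rectangle, weak axis: I_min = h·b³/12 with h = 6.38 in fixed  ⇒  b = (12I/h)^(1/3) = 2.86 in

b ≈ 2.86 in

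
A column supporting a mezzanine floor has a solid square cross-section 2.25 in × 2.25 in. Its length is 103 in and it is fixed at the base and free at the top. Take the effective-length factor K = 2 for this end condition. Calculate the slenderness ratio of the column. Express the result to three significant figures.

For a square r = a/√12 = 2.25/√12 = 0.6495 in
L_e = K·L = 2 × 103 = 206.0 in
λ = L_e / r_min = 206.00 / 0.6495 = 317

λ ≈ 317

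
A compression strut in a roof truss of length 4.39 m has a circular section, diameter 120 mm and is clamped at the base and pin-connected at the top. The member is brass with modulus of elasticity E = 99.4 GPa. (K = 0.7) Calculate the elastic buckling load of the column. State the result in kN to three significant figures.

I = πd⁴/64 = π×120⁴/64 = 1.018×10^7 mm⁴
I = 1.018×10^7 mm⁴ = 1.018×10^-5 m⁴
Effective length L_e = K·L = 0.7 × 4.39 = 3.073 m
P_cr = π²EI / L_e² = π² × 99.4×10⁹ × 1.018×10^-5 / 3.073² = 1.057×10^6 N

P_cr ≈ 1060 kN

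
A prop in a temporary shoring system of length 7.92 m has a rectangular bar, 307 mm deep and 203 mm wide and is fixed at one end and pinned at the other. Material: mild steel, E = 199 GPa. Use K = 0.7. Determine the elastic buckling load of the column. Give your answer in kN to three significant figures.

Buckling occurs about the weak axis: I_min = h·b³/12 with b = 203 mm (the shorter side).
I_min = 307×203³/12 = 2.140×10^8 mm⁴
I = 2.140×10^8 mm⁴ = 2.140×10^-4 m⁴
Effective length L_e = K·L = 0.7 × 7.92 = 5.544 m
P_cr = π²EI / L_e² = π² × 199×10⁹ × 2.140×10^-4 / 5.544² = 1.368×10^7 N

P_cr ≈ 13700 kN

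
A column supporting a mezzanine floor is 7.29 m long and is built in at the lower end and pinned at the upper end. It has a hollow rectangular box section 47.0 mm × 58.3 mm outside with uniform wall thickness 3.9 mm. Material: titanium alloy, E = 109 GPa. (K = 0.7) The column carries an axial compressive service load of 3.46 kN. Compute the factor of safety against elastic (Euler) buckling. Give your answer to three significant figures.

Inner dimensions: h_i = 58.3 − 2×3.9 = 50.50 mm, b_i = 47.0 − 2×3.9 = 39.20 mm
Weak-axis I_min = (h_o·b_o³ − h_i·b_i³)/12 with b_o = 47.0, b_i = 39.20 mm (shorter outer/inner sides).
I_min = (58.3×47.0³ − 50.50×39.20³)/12 = 2.509×10^5 mm⁴
I = 2.509×10^5 mm⁴ = 2.509×10^-7 m⁴
Effective length L_e = K·L = 0.7 × 7.29 = 5.103 m
P_cr = π²EI / L_e² = π² × 109×10⁹ × 2.509×10^-7 / 5.103² = 1.037×10^4 N
Factor of safety n = P_cr / P = 10.366 / 3.46 = 3.00

n ≈ 3.00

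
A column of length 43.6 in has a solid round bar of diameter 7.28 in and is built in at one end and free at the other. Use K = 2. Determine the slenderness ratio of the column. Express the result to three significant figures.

λ ≈ 47.9

I = πd⁴/64 = π×7.28⁴/64 = 137.9 in⁴
A = 41.62 in²;  r_min = √(I/A) = √(137.9/41.62) = 1.820 in
L_e = K·L = 2 × 43.6 = 87.20 in
λ = L_e / r_min = 87.200 / 1.820 = 47.9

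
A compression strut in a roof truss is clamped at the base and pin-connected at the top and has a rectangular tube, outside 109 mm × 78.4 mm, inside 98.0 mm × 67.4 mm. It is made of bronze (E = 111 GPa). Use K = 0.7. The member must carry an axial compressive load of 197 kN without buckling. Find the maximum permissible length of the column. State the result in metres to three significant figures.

L_max ≈ 4.62 m

Weak-axis I_min = (h_o·b_o³ − h_i·b_i³)/12 with b_o = 78.4, b_i = 67.40 mm (shorter outer/inner sides).
I_min = (109×78.4³ − 98.00×67.40³)/12 = 1.877×10^6 mm⁴
I = 1.877×10^-6 m⁴
At the buckling limit P_cr = P = 1.970×10^5 N
From P_cr = π²EI/(K·L)²:  L = (1/K)·√(π²EI/P_cr) = (1/0.7)·√(π²×1.11×10^11×1.877×10^-6/1.970×10^5)
L = 4.62 m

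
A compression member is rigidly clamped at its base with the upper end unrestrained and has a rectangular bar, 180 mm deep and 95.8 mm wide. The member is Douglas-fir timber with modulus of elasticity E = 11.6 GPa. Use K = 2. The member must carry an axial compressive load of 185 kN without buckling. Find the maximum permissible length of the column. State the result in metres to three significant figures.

L_max ≈ 1.43 m

Buckling occurs about the weak axis: I_min = h·b³/12 with b = 95.8 mm (the shorter side).
I_min = 180×95.8³/12 = 1.319×10^7 mm⁴
I = 1.319×10^-5 m⁴
At the buckling limit P_cr = P = 1.850×10^5 N
From P_cr = π²EI/(K·L)²:  L = (1/K)·√(π²EI/P_cr) = (1/2)·√(π²×1.16×10^10×1.319×10^-5/1.850×10^5)
L = 1.43 m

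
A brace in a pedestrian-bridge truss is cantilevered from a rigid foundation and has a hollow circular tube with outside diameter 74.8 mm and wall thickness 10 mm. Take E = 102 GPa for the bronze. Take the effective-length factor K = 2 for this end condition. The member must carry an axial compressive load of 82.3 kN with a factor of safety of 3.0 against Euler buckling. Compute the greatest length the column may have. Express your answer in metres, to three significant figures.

L_max ≈ 1.06 m

Inner diameter d_i = 74.8 − 2×10 = 54.80 mm
I = π(d_o⁴ − d_i⁴)/64 = π(74.8⁴ − 54.80⁴)/64 = 1.094×10^6 mm⁴
I = 1.094×10^-6 m⁴
Required critical load P_cr = n·P = 3.0 × 82.3 = 246.9 kN = 2.469×10^5 N
From P_cr = π²EI/(K·L)²:  L = (1/K)·√(π²EI/P_cr) = (1/2)·√(π²×1.02×10^11×1.094×10^-6/2.469×10^5)
L = 1.06 m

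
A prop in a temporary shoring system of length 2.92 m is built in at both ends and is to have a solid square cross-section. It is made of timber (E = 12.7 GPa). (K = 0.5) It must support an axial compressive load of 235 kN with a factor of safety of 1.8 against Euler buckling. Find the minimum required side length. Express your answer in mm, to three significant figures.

a ≈ 96.4 mm

Required P_cr = n·P = 1.8 × 235 = 423.0 kN
L_e = K·L = 0.5 × 2.92 = 1.460 m
Required I = P_cr·L_e²/(π²E) = 4.230×10^5 × 1.460² / (π² × 1.27×10^10) = 7.194×10^-6 m⁴
I_req = 7.194×10^6 mm⁴
Solid square: I = a⁴/12  ⇒  a = (12I)^(1/4) = (12×7.194×10^6)^(1/4) = 96.4 mm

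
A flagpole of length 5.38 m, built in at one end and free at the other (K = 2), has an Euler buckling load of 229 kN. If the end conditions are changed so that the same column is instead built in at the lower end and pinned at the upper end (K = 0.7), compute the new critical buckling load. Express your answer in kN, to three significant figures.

P_cr ≈ 1870 kN

P_cr ∝ 1/K², so P_cr,new = P_cr,old × (K_old/K_new)² = 229 × (2/0.7)²
= 229 × 8.163 = 1870 kN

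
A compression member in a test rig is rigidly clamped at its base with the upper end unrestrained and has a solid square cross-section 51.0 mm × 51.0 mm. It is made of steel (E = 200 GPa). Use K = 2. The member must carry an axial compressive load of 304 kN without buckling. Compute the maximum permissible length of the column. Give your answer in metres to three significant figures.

L_max ≈ 0.957 m

I = a⁴/12 = 51.0⁴/12 = 5.638×10^5 mm⁴
I = 5.638×10^-7 m⁴
At the buckling limit P_cr = P = 3.040×10^5 N
From P_cr = π²EI/(K·L)²:  L = (1/K)·√(π²EI/P_cr) = (1/2)·√(π²×2.00×10^11×5.638×10^-7/3.040×10^5)
L = 0.957 m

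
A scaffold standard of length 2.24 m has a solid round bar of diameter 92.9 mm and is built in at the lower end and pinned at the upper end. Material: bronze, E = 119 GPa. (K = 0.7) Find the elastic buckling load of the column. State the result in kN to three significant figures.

I = πd⁴/64 = π×92.9⁴/64 = 3.656×10^6 mm⁴
I = 3.656×10^6 mm⁴ = 3.656×10^-6 m⁴
Effective length L_e = K·L = 0.7 × 2.24 = 1.568 m
P_cr = π²EI / L_e² = π² × 119×10⁹ × 3.656×10^-6 / 1.568² = 1.747×10^6 N

P_cr ≈ 1750 kN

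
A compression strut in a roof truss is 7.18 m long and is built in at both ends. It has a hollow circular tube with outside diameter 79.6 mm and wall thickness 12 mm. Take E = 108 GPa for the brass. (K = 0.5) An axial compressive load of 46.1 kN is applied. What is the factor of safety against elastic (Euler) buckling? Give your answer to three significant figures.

Inner diameter d_i = 79.6 − 2×12 = 55.60 mm
I = π(d_o⁴ − d_i⁴)/64 = π(79.6⁴ − 55.60⁴)/64 = 1.502×10^6 mm⁴
I = 1.502×10^6 mm⁴ = 1.502×10^-6 m⁴
Effective length L_e = K·L = 0.5 × 7.18 = 3.590 m
P_cr = π²EI / L_e² = π² × 108×10⁹ × 1.502×10^-6 / 3.590² = 1.242×10^5 N
Factor of safety n = P_cr / P = 124.19 / 46.1 = 2.69

n ≈ 2.69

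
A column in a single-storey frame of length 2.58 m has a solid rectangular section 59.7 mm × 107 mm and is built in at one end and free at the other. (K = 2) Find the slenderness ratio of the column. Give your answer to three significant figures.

λ ≈ 299

Buckling occurs about the weak axis: I_min = h·b³/12 with b = 59.7 mm (the shorter side).
I_min = 107×59.7³/12 = 1.897×10^6 mm⁴
A = 6.388×10^3 mm²;  r_min = √(I/A) = √(1.897×10^6/6.388×10^3) = 17.23 mm
L_e = K·L = 2 × 2.58 m = 5.160 m = 5160.0 mm
λ = L_e / r_min = 5160.0 / 17.23 = 299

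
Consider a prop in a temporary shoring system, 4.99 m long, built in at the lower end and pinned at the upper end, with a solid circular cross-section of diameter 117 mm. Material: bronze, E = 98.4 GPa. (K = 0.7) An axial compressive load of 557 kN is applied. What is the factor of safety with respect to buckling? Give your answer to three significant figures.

n ≈ 1.31

I = πd⁴/64 = π×117⁴/64 = 9.198×10^6 mm⁴
I = 9.198×10^6 mm⁴ = 9.198×10^-6 m⁴
Effective length L_e = K·L = 0.7 × 4.99 = 3.493 m
P_cr = π²EI / L_e² = π² × 98.4×10⁹ × 9.198×10^-6 / 3.493² = 7.322×10^5 N
Factor of safety n = P_cr / P = 732.17 / 557 = 1.31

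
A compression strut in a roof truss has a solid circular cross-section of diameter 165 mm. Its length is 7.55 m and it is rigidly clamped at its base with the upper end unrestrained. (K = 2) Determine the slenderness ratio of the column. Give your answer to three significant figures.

I = πd⁴/64 = π×165⁴/64 = 3.638×10^7 mm⁴
A = 2.138×10^4 mm²;  r_min = √(I/A) = √(3.638×10^7/2.138×10^4) = 41.25 mm
L_e = K·L = 2 × 7.55 m = 15.10 m = 15100 mm
λ = L_e / r_min = 15100 / 41.25 = 366

λ ≈ 366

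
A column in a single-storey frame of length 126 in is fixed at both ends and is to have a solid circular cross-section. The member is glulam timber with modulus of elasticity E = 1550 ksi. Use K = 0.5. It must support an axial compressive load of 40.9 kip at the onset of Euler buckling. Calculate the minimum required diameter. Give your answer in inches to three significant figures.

d ≈ 3.83 in

L_e = K·L = 0.5 × 126 = 63.00 in
Required I = P_cr·L_e²/(π²E) = 4.090×10^4 × 63.00² / (π² × 1.55×10^6) = 10.61 in⁴
Solid circle: I = πd⁴/64  ⇒  d = (64I/π)^(1/4) = (64×10.61/π)^(1/4) = 3.83 in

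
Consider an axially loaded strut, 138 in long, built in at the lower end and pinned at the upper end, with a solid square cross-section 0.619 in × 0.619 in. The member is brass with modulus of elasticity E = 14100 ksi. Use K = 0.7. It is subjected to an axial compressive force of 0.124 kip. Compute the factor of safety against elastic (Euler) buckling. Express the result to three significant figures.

I = a⁴/12 = 0.619⁴/12 = 1.223×10^-2 in⁴
Effective length L_e = K·L = 0.7 × 138 = 96.60 in
P_cr = π²EI / L_e² = π² × 14100×10³ × 1.223×10^-2 / 96.60² = 182.5 lb
Factor of safety n = P_cr / P = 0.18245 / 0.124 = 1.47

n ≈ 1.47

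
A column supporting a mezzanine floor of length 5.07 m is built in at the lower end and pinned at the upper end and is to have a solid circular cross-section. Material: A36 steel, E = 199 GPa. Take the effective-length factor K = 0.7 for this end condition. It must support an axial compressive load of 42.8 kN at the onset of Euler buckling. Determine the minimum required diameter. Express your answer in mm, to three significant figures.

d ≈ 48.6 mm

L_e = K·L = 0.7 × 5.07 = 3.549 m
Required I = P_cr·L_e²/(π²E) = 4.280×10^4 × 3.549² / (π² × 1.99×10^11) = 2.745×10^-7 m⁴
I_req = 2.745×10^5 mm⁴
Solid circle: I = πd⁴/64  ⇒  d = (64I/π)^(1/4) = (64×2.745×10^5/π)^(1/4) = 48.6 mm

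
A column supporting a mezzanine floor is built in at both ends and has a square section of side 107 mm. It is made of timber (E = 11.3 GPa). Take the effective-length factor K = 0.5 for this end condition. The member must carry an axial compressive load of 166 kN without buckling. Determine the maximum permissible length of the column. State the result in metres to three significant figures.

I = a⁴/12 = 107⁴/12 = 1.092×10^7 mm⁴
I = 1.092×10^-5 m⁴
At the buckling limit P_cr = P = 1.660×10^5 N
From P_cr = π²EI/(K·L)²:  L = (1/K)·√(π²EI/P_cr) = (1/0.5)·√(π²×1.13×10^10×1.092×10^-5/1.660×10^5)
L = 5.42 m

L_max ≈ 5.42 m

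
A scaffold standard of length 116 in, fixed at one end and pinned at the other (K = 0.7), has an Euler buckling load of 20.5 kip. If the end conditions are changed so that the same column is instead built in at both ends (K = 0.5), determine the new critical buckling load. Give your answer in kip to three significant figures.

P_cr ≈ 40.2 kip

P_cr ∝ 1/K², so P_cr,new = P_cr,old × (K_old/K_new)² = 20.5 × (0.7/0.5)²
= 20.5 × 1.960 = 40.2 kip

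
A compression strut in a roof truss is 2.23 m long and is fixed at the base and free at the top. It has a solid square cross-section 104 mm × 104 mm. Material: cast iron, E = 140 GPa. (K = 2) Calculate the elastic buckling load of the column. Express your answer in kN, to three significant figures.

I = a⁴/12 = 104⁴/12 = 9.749×10^6 mm⁴
I = 9.749×10^6 mm⁴ = 9.749×10^-6 m⁴
Effective length L_e = K·L = 2 × 2.23 = 4.460 m
P_cr = π²EI / L_e² = π² × 140×10⁹ × 9.749×10^-6 / 4.460² = 6.772×10^5 N

P_cr ≈ 677 kN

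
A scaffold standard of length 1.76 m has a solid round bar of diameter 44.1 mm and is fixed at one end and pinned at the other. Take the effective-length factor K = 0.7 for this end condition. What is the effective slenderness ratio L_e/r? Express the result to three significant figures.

λ ≈ 112

For a solid circle r = d/4 = 44.1/4 = 11.02 mm
L_e = K·L = 0.7 × 1.76 m = 1.232 m = 1232.0 mm
λ = L_e / r_min = 1232.0 / 11.02 = 112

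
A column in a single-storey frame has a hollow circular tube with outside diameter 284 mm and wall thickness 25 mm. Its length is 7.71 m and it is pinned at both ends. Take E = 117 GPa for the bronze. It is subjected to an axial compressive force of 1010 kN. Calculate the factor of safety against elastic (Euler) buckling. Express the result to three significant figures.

Inner diameter d_i = 284 − 2×25 = 234.0 mm
I = π(d_o⁴ − d_i⁴)/64 = π(284⁴ − 234.0⁴)/64 = 1.722×10^8 mm⁴
I = 1.722×10^8 mm⁴ = 1.722×10^-4 m⁴
Effective length L_e = K·L = 1 × 7.71 = 7.710 m
P_cr = π²EI / L_e² = π² × 117×10⁹ × 1.722×10^-4 / 7.710² = 3.344×10^6 N
Factor of safety n = P_cr / P = 3344.3 / 1010 = 3.31

n ≈ 3.31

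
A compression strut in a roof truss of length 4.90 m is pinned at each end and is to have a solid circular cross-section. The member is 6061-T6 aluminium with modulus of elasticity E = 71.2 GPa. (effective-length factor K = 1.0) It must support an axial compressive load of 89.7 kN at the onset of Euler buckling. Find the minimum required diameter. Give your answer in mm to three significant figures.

L_e = K·L = 1 × 4.90 = 4.900 m
Required I = P_cr·L_e²/(π²E) = 8.970×10^4 × 4.900² / (π² × 7.12×10^10) = 3.065×10^-6 m⁴
I_req = 3.065×10^6 mm⁴
Solid circle: I = πd⁴/64  ⇒  d = (64I/π)^(1/4) = (64×3.065×10^6/π)^(1/4) = 88.9 mm

d ≈ 88.9 mm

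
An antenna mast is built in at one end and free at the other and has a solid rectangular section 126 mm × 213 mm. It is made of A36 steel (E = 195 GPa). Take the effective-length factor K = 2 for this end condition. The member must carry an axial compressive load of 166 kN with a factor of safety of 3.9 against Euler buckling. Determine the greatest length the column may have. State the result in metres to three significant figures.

L_max ≈ 5.14 m

Buckling occurs about the weak axis: I_min = h·b³/12 with b = 126 mm (the shorter side).
I_min = 213×126³/12 = 3.551×10^7 mm⁴
I = 3.551×10^-5 m⁴
Required critical load P_cr = n·P = 3.9 × 166 = 647.4 kN = 6.474×10^5 N
From P_cr = π²EI/(K·L)²:  L = (1/K)·√(π²EI/P_cr) = (1/2)·√(π²×1.95×10^11×3.551×10^-5/6.474×10^5)
L = 5.14 m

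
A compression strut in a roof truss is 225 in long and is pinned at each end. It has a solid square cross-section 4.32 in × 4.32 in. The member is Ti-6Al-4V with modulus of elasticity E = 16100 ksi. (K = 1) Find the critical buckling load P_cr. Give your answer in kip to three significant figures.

P_cr ≈ 91.1 kip

I = a⁴/12 = 4.32⁴/12 = 29.02 in⁴
Effective length L_e = K·L = 1 × 225 = 225.0 in
P_cr = π²EI / L_e² = π² × 16100×10³ × 29.02 / 225.0² = 9.110×10^4 lb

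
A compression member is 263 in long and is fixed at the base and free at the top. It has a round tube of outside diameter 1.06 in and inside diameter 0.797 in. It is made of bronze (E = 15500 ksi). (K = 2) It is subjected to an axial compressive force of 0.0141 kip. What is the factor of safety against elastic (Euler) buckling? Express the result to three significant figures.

n ≈ 1.65

d_o = 1.06 in, d_i = 0.797 in
I = π(d_o⁴ − d_i⁴)/64 = π(1.06⁴ − 0.7970⁴)/64 = 4.217×10^-2 in⁴
Effective length L_e = K·L = 2 × 263 = 526.0 in
P_cr = π²EI / L_e² = π² × 15500×10³ × 4.217×10^-2 / 526.0² = 23.31 lb
Factor of safety n = P_cr / P = 0.023314 / 0.0141 = 1.65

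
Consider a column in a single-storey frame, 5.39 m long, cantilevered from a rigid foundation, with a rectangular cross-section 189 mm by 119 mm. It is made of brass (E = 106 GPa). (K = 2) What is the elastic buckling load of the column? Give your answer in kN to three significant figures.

P_cr ≈ 239 kN

Buckling occurs about the weak axis: I_min = h·b³/12 with b = 119 mm (the shorter side).
I_min = 189×119³/12 = 2.654×10^7 mm⁴
I = 2.654×10^7 mm⁴ = 2.654×10^-5 m⁴
Effective length L_e = K·L = 2 × 5.39 = 10.78 m
P_cr = π²EI / L_e² = π² × 106×10⁹ × 2.654×10^-5 / 10.78² = 2.389×10^5 N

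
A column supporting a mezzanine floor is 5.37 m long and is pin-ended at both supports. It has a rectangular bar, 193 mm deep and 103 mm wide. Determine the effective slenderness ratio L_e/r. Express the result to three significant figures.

For a rectangle r_min = b/√12 = 103/√12 = 29.73 mm
L_e = K·L = 1 × 5.37 m = 5.370 m = 5370.0 mm
λ = L_e / r_min = 5370.0 / 29.73 = 181

λ ≈ 181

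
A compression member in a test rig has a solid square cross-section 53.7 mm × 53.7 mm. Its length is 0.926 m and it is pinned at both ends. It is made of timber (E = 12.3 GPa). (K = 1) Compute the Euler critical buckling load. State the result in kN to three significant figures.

P_cr ≈ 98.1 kN

I = a⁴/12 = 53.7⁴/12 = 6.930×10^5 mm⁴
I = 6.930×10^5 mm⁴ = 6.930×10^-7 m⁴
Effective length L_e = K·L = 1 × 0.926 = 0.9260 m
P_cr = π²EI / L_e² = π² × 12.3×10⁹ × 6.930×10^-7 / 0.9260² = 9.811×10^4 N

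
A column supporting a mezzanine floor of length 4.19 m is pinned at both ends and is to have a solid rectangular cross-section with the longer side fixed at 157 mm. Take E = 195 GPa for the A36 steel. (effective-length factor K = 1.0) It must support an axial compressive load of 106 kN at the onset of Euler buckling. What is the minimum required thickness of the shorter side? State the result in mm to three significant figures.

b ≈ 42.0 mm

L_e = K·L = 1 × 4.19 = 4.190 m
Required I = P_cr·L_e²/(π²E) = 1.060×10^5 × 4.190² / (π² × 1.95×10^11) = 9.669×10^-7 m⁴
I_req = 9.669×10^5 mm⁴
Rectangle, weak axis: I_min = h·b³/12 with h = 157 mm fixed  ⇒  b = (12I/h)^(1/3) = 42.0 mm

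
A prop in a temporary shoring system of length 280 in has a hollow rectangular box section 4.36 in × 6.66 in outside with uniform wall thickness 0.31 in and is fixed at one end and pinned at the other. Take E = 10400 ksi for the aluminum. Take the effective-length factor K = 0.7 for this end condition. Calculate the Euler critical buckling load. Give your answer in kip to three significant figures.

P_cr ≈ 52.6 kip

Inner dimensions: h_i = 6.66 − 2×0.31 = 6.040 in, b_i = 4.36 − 2×0.31 = 3.740 in
Weak-axis I_min = (h_o·b_o³ − h_i·b_i³)/12 with b_o = 4.36, b_i = 3.740 in (shorter outer/inner sides).
I_min = (6.66×4.36³ − 6.040×3.740³)/12 = 19.67 in⁴
Effective length L_e = K·L = 0.7 × 280 = 196.0 in
P_cr = π²EI / L_e² = π² × 10400×10³ × 19.67 / 196.0² = 5.255×10^4 lb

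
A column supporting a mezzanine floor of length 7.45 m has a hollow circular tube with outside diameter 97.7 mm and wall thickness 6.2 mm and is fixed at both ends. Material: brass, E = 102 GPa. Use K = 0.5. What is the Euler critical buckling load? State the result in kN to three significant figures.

P_cr ≈ 136 kN

Inner diameter d_i = 97.7 − 2×6.2 = 85.30 mm
I = π(d_o⁴ − d_i⁴)/64 = π(97.7⁴ − 85.30⁴)/64 = 1.874×10^6 mm⁴
I = 1.874×10^6 mm⁴ = 1.874×10^-6 m⁴
Effective length L_e = K·L = 0.5 × 7.45 = 3.725 m
P_cr = π²EI / L_e² = π² × 102×10⁹ × 1.874×10^-6 / 3.725² = 1.359×10^5 N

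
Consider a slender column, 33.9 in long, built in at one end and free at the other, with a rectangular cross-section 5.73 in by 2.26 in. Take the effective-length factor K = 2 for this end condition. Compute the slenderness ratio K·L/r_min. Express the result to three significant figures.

λ ≈ 104

For a rectangle r_min = b/√12 = 2.26/√12 = 0.6524 in
L_e = K·L = 2 × 33.9 = 67.80 in
λ = L_e / r_min = 67.800 / 0.6524 = 104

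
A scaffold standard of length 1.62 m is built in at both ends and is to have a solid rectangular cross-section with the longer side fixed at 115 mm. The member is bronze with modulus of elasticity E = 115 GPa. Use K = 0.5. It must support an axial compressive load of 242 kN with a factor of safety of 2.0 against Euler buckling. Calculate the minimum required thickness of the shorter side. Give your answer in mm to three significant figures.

Required P_cr = n·P = 2.0 × 242 = 484.0 kN
L_e = K·L = 0.5 × 1.62 = 0.8100 m
Required I = P_cr·L_e²/(π²E) = 4.840×10^5 × 0.8100² / (π² × 1.15×10^11) = 2.798×10^-7 m⁴
I_req = 2.798×10^5 mm⁴
Rectangle, weak axis: I_min = h·b³/12 with h = 115 mm fixed  ⇒  b = (12I/h)^(1/3) = 30.8 mm

b ≈ 30.8 mm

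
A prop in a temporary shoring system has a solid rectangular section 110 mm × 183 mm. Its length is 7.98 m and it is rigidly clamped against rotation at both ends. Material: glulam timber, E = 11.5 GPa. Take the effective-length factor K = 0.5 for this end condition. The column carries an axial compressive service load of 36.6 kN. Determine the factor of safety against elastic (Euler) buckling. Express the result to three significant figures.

Buckling occurs about the weak axis: I_min = h·b³/12 with b = 110 mm (the shorter side).
I_min = 183×110³/12 = 2.030×10^7 mm⁴
I = 2.030×10^7 mm⁴ = 2.030×10^-5 m⁴
Effective length L_e = K·L = 0.5 × 7.98 = 3.990 m
P_cr = π²EI / L_e² = π² × 11.5×10⁹ × 2.030×10^-5 / 3.990² = 1.447×10^5 N
Factor of safety n = P_cr / P = 144.71 / 36.6 = 3.95

n ≈ 3.95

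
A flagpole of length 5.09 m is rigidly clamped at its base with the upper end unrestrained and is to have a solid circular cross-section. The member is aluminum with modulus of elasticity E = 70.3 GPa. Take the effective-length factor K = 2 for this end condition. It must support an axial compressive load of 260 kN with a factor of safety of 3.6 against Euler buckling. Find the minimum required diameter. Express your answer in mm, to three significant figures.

Required P_cr = n·P = 3.6 × 260 = 936.0 kN
L_e = K·L = 2 × 5.09 = 10.18 m
Required I = P_cr·L_e²/(π²E) = 9.360×10^5 × 10.18² / (π² × 7.03×10^10) = 1.398×10^-4 m⁴
I_req = 1.398×10^8 mm⁴
Solid circle: I = πd⁴/64  ⇒  d = (64I/π)^(1/4) = (64×1.398×10^8/π)^(1/4) = 231 mm

d ≈ 231 mm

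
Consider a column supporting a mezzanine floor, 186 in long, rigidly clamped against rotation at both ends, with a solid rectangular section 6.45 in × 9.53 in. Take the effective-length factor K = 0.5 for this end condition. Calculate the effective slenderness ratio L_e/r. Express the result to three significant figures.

λ ≈ 49.9

Buckling occurs about the weak axis: I_min = h·b³/12 with b = 6.45 in (the shorter side).
I_min = 9.53×6.45³/12 = 213.1 in⁴
A = 61.47 in²;  r_min = √(I/A) = √(213.1/61.47) = 1.862 in
L_e = K·L = 0.5 × 186 = 93.00 in
λ = L_e / r_min = 93.000 / 1.862 = 49.9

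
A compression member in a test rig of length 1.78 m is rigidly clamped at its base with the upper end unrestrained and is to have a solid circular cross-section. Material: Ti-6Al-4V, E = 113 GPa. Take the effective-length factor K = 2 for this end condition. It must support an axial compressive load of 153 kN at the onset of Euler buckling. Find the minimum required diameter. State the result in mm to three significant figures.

L_e = K·L = 2 × 1.78 = 3.560 m
Required I = P_cr·L_e²/(π²E) = 1.530×10^5 × 3.560² / (π² × 1.13×10^11) = 1.739×10^-6 m⁴
I_req = 1.739×10^6 mm⁴
Solid circle: I = πd⁴/64  ⇒  d = (64I/π)^(1/4) = (64×1.739×10^6/π)^(1/4) = 77.1 mm

d ≈ 77.1 mm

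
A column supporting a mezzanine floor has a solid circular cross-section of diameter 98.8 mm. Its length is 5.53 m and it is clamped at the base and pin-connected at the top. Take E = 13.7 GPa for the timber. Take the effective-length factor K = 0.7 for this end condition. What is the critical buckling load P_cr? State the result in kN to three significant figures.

P_cr ≈ 42.2 kN

I = πd⁴/64 = π×98.8⁴/64 = 4.677×10^6 mm⁴
I = 4.677×10^6 mm⁴ = 4.677×10^-6 m⁴
Effective length L_e = K·L = 0.7 × 5.53 = 3.871 m
P_cr = π²EI / L_e² = π² × 13.7×10⁹ × 4.677×10^-6 / 3.871² = 4.221×10^4 N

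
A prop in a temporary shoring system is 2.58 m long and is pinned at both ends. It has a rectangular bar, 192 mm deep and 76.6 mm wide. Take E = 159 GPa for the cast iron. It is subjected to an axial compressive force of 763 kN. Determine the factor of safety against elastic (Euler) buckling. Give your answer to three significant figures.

n ≈ 2.22

Buckling occurs about the weak axis: I_min = h·b³/12 with b = 76.6 mm (the shorter side).
I_min = 192×76.6³/12 = 7.191×10^6 mm⁴
I = 7.191×10^6 mm⁴ = 7.191×10^-6 m⁴
Effective length L_e = K·L = 1 × 2.58 = 2.580 m
P_cr = π²EI / L_e² = π² × 159×10⁹ × 7.191×10^-6 / 2.580² = 1.695×10^6 N
Factor of safety n = P_cr / P = 1695.4 / 763 = 2.22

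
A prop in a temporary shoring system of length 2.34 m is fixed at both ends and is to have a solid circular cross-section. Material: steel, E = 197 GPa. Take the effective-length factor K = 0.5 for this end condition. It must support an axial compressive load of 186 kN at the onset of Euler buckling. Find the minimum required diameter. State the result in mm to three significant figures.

d ≈ 40.4 mm

L_e = K·L = 0.5 × 2.34 = 1.170 m
Required I = P_cr·L_e²/(π²E) = 1.860×10^5 × 1.170² / (π² × 1.97×10^11) = 1.310×10^-7 m⁴
I_req = 1.310×10^5 mm⁴
Solid circle: I = πd⁴/64  ⇒  d = (64I/π)^(1/4) = (64×1.310×10^5/π)^(1/4) = 40.4 mm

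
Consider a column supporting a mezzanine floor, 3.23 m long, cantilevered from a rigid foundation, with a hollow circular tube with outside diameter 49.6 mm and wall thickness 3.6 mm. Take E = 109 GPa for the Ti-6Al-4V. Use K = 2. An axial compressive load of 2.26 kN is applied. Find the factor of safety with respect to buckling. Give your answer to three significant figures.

Inner diameter d_i = 49.6 − 2×3.6 = 42.40 mm
I = π(d_o⁴ − d_i⁴)/64 = π(49.6⁴ − 42.40⁴)/64 = 1.384×10^5 mm⁴
I = 1.384×10^5 mm⁴ = 1.384×10^-7 m⁴
Effective length L_e = K·L = 2 × 3.23 = 6.460 m
P_cr = π²EI / L_e² = π² × 109×10⁹ × 1.384×10^-7 / 6.460² = 3.569×10^3 N
Factor of safety n = P_cr / P = 3.5690 / 2.26 = 1.58

n ≈ 1.58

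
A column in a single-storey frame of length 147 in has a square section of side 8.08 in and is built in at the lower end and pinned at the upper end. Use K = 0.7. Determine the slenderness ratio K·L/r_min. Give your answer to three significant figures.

λ ≈ 44.1

I = a⁴/12 = 8.08⁴/12 = 355.2 in⁴
A = 65.29 in²;  r_min = √(I/A) = √(355.2/65.29) = 2.332 in
L_e = K·L = 0.7 × 147 = 102.9 in
λ = L_e / r_min = 102.90 / 2.332 = 44.1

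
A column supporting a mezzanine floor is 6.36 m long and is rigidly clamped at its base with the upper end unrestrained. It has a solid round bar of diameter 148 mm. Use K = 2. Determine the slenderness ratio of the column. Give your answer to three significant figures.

λ ≈ 344

I = πd⁴/64 = π×148⁴/64 = 2.355×10^7 mm⁴
A = 1.720×10^4 mm²;  r_min = √(I/A) = √(2.355×10^7/1.720×10^4) = 37.00 mm
L_e = K·L = 2 × 6.36 m = 12.72 m = 12720 mm
λ = L_e / r_min = 12720 / 37.00 = 344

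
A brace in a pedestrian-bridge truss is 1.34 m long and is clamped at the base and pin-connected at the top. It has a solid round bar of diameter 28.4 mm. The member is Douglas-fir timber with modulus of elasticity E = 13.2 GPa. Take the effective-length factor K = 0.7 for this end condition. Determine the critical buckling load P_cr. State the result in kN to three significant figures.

I = πd⁴/64 = π×28.4⁴/64 = 3.193×10^4 mm⁴
I = 3.193×10^4 mm⁴ = 3.193×10^-8 m⁴
Effective length L_e = K·L = 0.7 × 1.34 = 0.9380 m
P_cr = π²EI / L_e² = π² × 13.2×10⁹ × 3.193×10^-8 / 0.9380² = 4.728×10^3 N

P_cr ≈ 4.73 kN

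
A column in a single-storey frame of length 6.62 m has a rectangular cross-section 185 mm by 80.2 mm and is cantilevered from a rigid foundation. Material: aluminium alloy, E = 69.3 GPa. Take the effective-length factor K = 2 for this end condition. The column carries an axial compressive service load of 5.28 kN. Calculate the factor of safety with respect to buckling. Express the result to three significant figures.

Buckling occurs about the weak axis: I_min = h·b³/12 with b = 80.2 mm (the shorter side).
I_min = 185×80.2³/12 = 7.953×10^6 mm⁴
I = 7.953×10^6 mm⁴ = 7.953×10^-6 m⁴
Effective length L_e = K·L = 2 × 6.62 = 13.24 m
P_cr = π²EI / L_e² = π² × 69.3×10⁹ × 7.953×10^-6 / 13.24² = 3.103×10^4 N
Factor of safety n = P_cr / P = 31.029 / 5.28 = 5.88

n ≈ 5.88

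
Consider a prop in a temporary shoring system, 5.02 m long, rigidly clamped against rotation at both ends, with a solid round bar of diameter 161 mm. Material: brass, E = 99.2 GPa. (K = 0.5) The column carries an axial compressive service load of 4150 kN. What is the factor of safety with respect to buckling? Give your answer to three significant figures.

I = πd⁴/64 = π×161⁴/64 = 3.298×10^7 mm⁴
I = 3.298×10^7 mm⁴ = 3.298×10^-5 m⁴
Effective length L_e = K·L = 0.5 × 5.02 = 2.510 m
P_cr = π²EI / L_e² = π² × 99.2×10⁹ × 3.298×10^-5 / 2.510² = 5.126×10^6 N
Factor of safety n = P_cr / P = 5125.5 / 4150 = 1.24

n ≈ 1.24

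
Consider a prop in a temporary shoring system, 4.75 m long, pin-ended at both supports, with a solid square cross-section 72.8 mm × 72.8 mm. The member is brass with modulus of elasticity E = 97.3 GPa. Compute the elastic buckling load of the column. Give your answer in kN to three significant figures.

P_cr ≈ 99.6 kN

I = a⁴/12 = 72.8⁴/12 = 2.341×10^6 mm⁴
I = 2.341×10^6 mm⁴ = 2.341×10^-6 m⁴
Effective length L_e = K·L = 1 × 4.75 = 4.750 m
P_cr = π²EI / L_e² = π² × 97.3×10⁹ × 2.341×10^-6 / 4.750² = 9.963×10^4 N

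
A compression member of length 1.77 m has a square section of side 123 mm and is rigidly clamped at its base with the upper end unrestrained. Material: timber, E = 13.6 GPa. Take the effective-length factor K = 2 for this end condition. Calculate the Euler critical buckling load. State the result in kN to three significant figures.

P_cr ≈ 204 kN

I = a⁴/12 = 123⁴/12 = 1.907×10^7 mm⁴
I = 1.907×10^7 mm⁴ = 1.907×10^-5 m⁴
Effective length L_e = K·L = 2 × 1.77 = 3.540 m
P_cr = π²EI / L_e² = π² × 13.6×10⁹ × 1.907×10^-5 / 3.540² = 2.043×10^5 N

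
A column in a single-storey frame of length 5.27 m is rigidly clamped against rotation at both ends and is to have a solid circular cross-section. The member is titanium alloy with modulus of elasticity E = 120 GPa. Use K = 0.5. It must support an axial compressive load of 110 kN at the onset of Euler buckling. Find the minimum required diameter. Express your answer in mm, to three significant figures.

d ≈ 60.2 mm

L_e = K·L = 0.5 × 5.27 = 2.635 m
Required I = P_cr·L_e²/(π²E) = 1.100×10^5 × 2.635² / (π² × 1.20×10^11) = 6.449×10^-7 m⁴
I_req = 6.449×10^5 mm⁴
Solid circle: I = πd⁴/64  ⇒  d = (64I/π)^(1/4) = (64×6.449×10^5/π)^(1/4) = 60.2 mm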